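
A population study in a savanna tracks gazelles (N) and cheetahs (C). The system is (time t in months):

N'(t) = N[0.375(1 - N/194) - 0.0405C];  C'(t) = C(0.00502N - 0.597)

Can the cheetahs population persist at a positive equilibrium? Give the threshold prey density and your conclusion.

The predator equation gives dC/dt > 0 only when N > 0.597/0.00502 = 119.
Without the predator, N → K = 194. Since 194 > 119, the predator can invade and persist.

Threshold N = 119; K > 119, so yes, the predator persists.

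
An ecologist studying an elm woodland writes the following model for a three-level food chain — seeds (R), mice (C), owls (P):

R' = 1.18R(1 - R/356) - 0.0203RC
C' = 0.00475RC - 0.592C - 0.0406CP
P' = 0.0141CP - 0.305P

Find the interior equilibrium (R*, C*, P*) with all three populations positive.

R* ≈ 224, C* ≈ 21.6, P* ≈ 11.6

From dP/dt = 0: 0.0141C* = 0.305, so C* = 21.6.
From dR/dt = 0: 1.18(1 - R*/356) = 0.0203·21.6, giving R* = 356·(1 - 0.372) = 224.
From dC/dt = 0: 0.00475·224 - 0.592 = 0.0406P*, so P* = 0.47/0.0406 = 11.6.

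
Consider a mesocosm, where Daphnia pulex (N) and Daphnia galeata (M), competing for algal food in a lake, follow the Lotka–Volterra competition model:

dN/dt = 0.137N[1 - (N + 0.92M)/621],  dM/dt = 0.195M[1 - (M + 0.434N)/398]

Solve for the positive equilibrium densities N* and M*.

Setting both brackets to zero gives the nullclines N + 0.92M = 621 and 0.434N + M = 398.
Substituting M = 398 - 0.434N into the first: N(1 - 0.92·0.434) = 621 - 0.92·398.
So N* = 255/0.601 = 424, and then M* = 398 - 0.434·424 = 214.

N* ≈ 424, M* ≈ 214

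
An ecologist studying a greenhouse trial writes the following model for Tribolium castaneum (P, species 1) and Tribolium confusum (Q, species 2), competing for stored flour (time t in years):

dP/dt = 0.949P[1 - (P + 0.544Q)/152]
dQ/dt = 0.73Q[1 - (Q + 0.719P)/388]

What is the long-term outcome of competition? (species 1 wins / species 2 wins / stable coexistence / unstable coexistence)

Compare the nullcline intercepts: K1/α12 = 152/0.544 = 279 < K2 = 388; K2/α21 = 388/0.719 = 540 > K1 = 152.
Since the inequalities point opposite ways, species 2 can invade but species 1 cannot.

species 2 excludes species 1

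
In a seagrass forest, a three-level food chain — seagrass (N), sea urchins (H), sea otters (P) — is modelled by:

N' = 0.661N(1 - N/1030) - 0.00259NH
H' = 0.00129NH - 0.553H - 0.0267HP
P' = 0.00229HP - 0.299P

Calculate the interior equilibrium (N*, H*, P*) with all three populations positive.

N* ≈ 503, H* ≈ 131, P* ≈ 3.59

From dP/dt = 0: 0.00229H* = 0.299, so H* = 131.
From dN/dt = 0: 0.661(1 - N*/1030) = 0.00259·131, giving N* = 1030·(1 - 0.512) = 503.
From dH/dt = 0: 0.00129·503 - 0.553 = 0.0267P*, so P* = 0.0959/0.0267 = 3.59.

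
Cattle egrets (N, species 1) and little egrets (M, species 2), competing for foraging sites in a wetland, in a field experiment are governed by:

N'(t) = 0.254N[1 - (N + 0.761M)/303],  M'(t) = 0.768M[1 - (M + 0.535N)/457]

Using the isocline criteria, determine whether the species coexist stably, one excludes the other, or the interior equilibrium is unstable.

Compare the nullcline intercepts: K1/α12 = 303/0.761 = 398 < K2 = 457; K2/α21 = 457/0.535 = 854 > K1 = 303.
Since the inequalities point opposite ways, species 2 can invade but species 1 cannot.

species 2 excludes species 1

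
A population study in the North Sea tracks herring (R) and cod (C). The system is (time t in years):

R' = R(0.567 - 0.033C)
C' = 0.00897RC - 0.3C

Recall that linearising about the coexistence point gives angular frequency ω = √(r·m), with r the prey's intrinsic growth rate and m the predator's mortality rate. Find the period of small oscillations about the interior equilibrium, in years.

T ≈ 15.2 years

Here r = 0.567 and m = 0.3, so r·m = 0.17.
ω = √0.17 = 0.412 per year, hence T = 2π/ω ≈ 15.2 years.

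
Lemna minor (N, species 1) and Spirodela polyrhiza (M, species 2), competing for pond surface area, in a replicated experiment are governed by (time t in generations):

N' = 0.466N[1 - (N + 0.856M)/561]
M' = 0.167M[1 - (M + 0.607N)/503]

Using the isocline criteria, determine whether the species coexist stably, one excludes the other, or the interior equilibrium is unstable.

Compare the nullcline intercepts: K1/α12 = 561/0.856 = 655 > K2 = 503; K2/α21 = 503/0.607 = 829 > K1 = 561.
Since both inequalities hold, each species can invade when rare, so the interior equilibrium is stable.

stable coexistence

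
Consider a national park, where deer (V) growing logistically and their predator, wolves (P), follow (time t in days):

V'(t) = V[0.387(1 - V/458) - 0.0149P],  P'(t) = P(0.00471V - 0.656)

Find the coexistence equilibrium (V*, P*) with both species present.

From dP/dt = 0 with P > 0: 0.00471V* = 0.656, so V* = 139.
Substitute into dV/dt = 0: 0.387(1 - 139/458) = 0.0149P*.
The bracket is 0.696, giving P* = 0.269/0.0149 = 18.1.

V* ≈ 139, P* ≈ 18.1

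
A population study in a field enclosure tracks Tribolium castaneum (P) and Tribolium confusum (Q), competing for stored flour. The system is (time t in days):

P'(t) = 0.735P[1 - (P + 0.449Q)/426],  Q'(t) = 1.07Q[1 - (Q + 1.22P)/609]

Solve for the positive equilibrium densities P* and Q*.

Setting both brackets to zero gives the nullclines P + 0.449Q = 426 and 1.22P + Q = 609.
Substituting Q = 609 - 1.22P into the first: P(1 - 0.449·1.22) = 426 - 0.449·609.
So P* = 153/0.452 = 337, and then Q* = 609 - 1.22·337 = 197.

P* ≈ 337, Q* ≈ 197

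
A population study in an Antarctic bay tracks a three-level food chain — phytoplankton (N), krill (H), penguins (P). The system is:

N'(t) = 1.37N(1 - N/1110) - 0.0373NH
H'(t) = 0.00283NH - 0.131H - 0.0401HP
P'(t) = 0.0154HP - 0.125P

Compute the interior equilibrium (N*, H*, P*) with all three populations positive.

N* ≈ 865, H* ≈ 8.12, P* ≈ 57.8

From dP/dt = 0: 0.0154H* = 0.125, so H* = 8.12.
From dN/dt = 0: 1.37(1 - N*/1110) = 0.0373·8.12, giving N* = 1110·(1 - 0.221) = 865.
From dH/dt = 0: 0.00283·865 - 0.131 = 0.0401P*, so P* = 2.32/0.0401 = 57.8.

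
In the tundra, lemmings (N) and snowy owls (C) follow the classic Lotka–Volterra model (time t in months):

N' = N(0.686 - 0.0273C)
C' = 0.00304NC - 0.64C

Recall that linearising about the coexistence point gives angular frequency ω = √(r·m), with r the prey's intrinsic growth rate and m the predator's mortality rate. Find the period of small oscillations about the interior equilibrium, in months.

Here r = 0.686 and m = 0.64, so r·m = 0.439.
ω = √0.439 = 0.663 per month, hence T = 2π/ω ≈ 9.48 months.

T ≈ 9.48 months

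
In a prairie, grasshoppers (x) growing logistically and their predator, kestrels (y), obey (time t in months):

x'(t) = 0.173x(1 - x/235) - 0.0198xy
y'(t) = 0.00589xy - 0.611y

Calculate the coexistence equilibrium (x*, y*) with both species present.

From dy/dt = 0 with y > 0: 0.00589x* = 0.611, so x* = 104.
Substitute into dx/dt = 0: 0.173(1 - 104/235) = 0.0198y*.
The bracket is 0.559, giving y* = 0.0966/0.0198 = 4.88.

x* ≈ 104, y* ≈ 4.88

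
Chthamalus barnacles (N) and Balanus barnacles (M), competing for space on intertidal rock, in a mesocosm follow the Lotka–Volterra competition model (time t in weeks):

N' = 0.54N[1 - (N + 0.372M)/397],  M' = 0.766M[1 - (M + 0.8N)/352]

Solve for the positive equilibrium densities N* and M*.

Setting both brackets to zero gives the nullclines N + 0.372M = 397 and 0.8N + M = 352.
Substituting M = 352 - 0.8N into the first: N(1 - 0.372·0.8) = 397 - 0.372·352.
So N* = 266/0.702 = 379, and then M* = 352 - 0.8·379 = 49.

N* ≈ 379, M* ≈ 49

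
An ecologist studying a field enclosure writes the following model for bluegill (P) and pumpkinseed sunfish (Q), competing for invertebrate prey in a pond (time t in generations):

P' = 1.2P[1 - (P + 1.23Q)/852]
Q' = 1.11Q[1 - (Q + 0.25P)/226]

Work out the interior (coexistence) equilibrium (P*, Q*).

Setting both brackets to zero gives the nullclines P + 1.23Q = 852 and 0.25P + Q = 226.
Substituting Q = 226 - 0.25P into the first: P(1 - 1.23·0.25) = 852 - 1.23·226.
So P* = 574/0.693 = 829, and then Q* = 226 - 0.25·829 = 18.8.

P* ≈ 829, Q* ≈ 18.8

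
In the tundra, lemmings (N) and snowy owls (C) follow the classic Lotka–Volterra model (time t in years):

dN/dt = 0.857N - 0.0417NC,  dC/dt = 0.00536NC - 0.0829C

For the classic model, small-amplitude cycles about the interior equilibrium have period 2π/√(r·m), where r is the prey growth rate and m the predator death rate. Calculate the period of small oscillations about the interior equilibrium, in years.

Here r = 0.857 and m = 0.0829, so r·m = 0.071.
ω = √0.071 = 0.267 per year, hence T = 2π/ω ≈ 23.6 years.

T ≈ 23.6 years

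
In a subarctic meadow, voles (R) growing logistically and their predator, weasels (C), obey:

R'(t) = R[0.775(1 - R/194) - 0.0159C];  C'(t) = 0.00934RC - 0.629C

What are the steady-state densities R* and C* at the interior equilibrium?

From dC/dt = 0 with C > 0: 0.00934R* = 0.629, so R* = 67.3.
Substitute into dR/dt = 0: 0.775(1 - 67.3/194) = 0.0159C*.
The bracket is 0.653, giving C* = 0.506/0.0159 = 31.8.

R* ≈ 67.3, C* ≈ 31.8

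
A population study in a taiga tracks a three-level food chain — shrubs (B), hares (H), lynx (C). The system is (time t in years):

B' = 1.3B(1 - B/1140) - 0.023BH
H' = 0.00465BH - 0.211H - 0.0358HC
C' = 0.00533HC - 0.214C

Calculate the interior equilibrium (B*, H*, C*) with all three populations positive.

From dC/dt = 0: 0.00533H* = 0.214, so H* = 40.2.
From dB/dt = 0: 1.3(1 - B*/1140) = 0.023·40.2, giving B* = 1140·(1 - 0.71) = 330.
From dH/dt = 0: 0.00465·330 - 0.211 = 0.0358C*, so C* = 1.32/0.0358 = 37.

B* ≈ 330, H* ≈ 40.2, C* ≈ 37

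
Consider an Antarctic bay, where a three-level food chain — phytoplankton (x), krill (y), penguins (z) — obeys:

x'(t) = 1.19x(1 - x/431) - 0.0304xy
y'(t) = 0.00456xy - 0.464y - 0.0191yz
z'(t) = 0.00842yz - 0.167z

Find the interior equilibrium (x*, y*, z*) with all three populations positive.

From dz/dt = 0: 0.00842y* = 0.167, so y* = 19.8.
From dx/dt = 0: 1.19(1 - x*/431) = 0.0304·19.8, giving x* = 431·(1 - 0.507) = 213.
From dy/dt = 0: 0.00456·213 - 0.464 = 0.0191z*, so z* = 0.506/0.0191 = 26.5.

x* ≈ 213, y* ≈ 19.8, z* ≈ 26.5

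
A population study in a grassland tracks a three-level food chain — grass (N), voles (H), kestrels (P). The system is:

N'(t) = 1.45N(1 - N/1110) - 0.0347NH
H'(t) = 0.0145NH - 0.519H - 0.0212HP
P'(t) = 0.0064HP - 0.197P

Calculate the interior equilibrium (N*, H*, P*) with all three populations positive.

From dP/dt = 0: 0.0064H* = 0.197, so H* = 30.8.
From dN/dt = 0: 1.45(1 - N*/1110) = 0.0347·30.8, giving N* = 1110·(1 - 0.737) = 292.
From dH/dt = 0: 0.0145·292 - 0.519 = 0.0212P*, so P* = 3.72/0.0212 = 175.

N* ≈ 292, H* ≈ 30.8, P* ≈ 175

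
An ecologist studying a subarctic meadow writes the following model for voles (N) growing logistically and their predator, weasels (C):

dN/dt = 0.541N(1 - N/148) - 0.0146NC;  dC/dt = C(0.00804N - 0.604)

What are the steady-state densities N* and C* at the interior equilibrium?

N* ≈ 75.1, C* ≈ 18.2

From dC/dt = 0 with C > 0: 0.00804N* = 0.604, so N* = 75.1.
Substitute into dN/dt = 0: 0.541(1 - 75.1/148) = 0.0146C*.
The bracket is 0.492, giving C* = 0.266/0.0146 = 18.2.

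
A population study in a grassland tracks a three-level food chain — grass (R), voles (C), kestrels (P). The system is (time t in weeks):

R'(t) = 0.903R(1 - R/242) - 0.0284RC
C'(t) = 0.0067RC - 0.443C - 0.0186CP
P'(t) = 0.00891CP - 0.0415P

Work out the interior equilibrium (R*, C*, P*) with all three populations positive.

From dP/dt = 0: 0.00891C* = 0.0415, so C* = 4.66.
From dR/dt = 0: 0.903(1 - R*/242) = 0.0284·4.66, giving R* = 242·(1 - 0.146) = 207.
From dC/dt = 0: 0.0067·207 - 0.443 = 0.0186P*, so P* = 0.941/0.0186 = 50.6.

R* ≈ 207, C* ≈ 4.66, P* ≈ 50.6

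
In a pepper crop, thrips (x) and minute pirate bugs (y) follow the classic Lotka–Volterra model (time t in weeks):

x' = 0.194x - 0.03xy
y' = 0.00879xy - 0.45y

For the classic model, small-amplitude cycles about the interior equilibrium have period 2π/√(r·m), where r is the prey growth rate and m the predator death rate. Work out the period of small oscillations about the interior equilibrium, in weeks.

Here r = 0.194 and m = 0.45, so r·m = 0.0873.
ω = √0.0873 = 0.295 per week, hence T = 2π/ω ≈ 21.3 weeks.

T ≈ 21.3 weeks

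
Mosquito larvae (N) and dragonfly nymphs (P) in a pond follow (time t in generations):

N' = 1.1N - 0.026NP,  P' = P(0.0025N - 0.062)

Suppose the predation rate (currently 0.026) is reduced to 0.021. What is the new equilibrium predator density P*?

P* ≈ 52.4

At the interior fixed point, setting dN/dt = 0 with N > 0 fixes P* = (prey growth rate)/(NP coefficient) — independent of the other coefficients.
With the change, P* = 1.1/0.021 = 52.4; it rises from 42.3.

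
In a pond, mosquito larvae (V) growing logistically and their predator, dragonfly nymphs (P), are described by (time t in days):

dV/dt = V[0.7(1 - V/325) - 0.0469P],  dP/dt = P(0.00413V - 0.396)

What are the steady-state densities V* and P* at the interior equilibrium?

From dP/dt = 0 with P > 0: 0.00413V* = 0.396, so V* = 95.9.
Substitute into dV/dt = 0: 0.7(1 - 95.9/325) = 0.0469P*.
The bracket is 0.705, giving P* = 0.493/0.0469 = 10.5.

V* ≈ 95.9, P* ≈ 10.5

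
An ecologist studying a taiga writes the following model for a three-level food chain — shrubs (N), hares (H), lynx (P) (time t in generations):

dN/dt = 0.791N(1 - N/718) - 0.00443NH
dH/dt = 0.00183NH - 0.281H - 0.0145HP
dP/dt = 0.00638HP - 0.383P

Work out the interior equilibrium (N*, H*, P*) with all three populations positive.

From dP/dt = 0: 0.00638H* = 0.383, so H* = 60.
From dN/dt = 0: 0.791(1 - N*/718) = 0.00443·60, giving N* = 718·(1 - 0.336) = 477.
From dH/dt = 0: 0.00183·477 - 0.281 = 0.0145P*, so P* = 0.591/0.0145 = 40.8.

N* ≈ 477, H* ≈ 60, P* ≈ 40.8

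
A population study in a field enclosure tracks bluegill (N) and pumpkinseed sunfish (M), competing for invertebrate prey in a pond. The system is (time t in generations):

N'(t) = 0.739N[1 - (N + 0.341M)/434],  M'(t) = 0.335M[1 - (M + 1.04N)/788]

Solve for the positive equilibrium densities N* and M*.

N* ≈ 256, M* ≈ 522

Setting both brackets to zero gives the nullclines N + 0.341M = 434 and 1.04N + M = 788.
Substituting M = 788 - 1.04N into the first: N(1 - 0.341·1.04) = 434 - 0.341·788.
So N* = 165/0.645 = 256, and then M* = 788 - 1.04·256 = 522.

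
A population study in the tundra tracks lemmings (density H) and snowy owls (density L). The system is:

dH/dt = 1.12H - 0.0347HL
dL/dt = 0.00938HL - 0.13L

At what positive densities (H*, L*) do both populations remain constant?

H* ≈ 13.9, L* ≈ 32.3

Set dL/dt = 0 with L > 0: 0.00938H - 0.13 = 0, so H* = 0.13/0.00938 = 13.9.
Set dH/dt = 0 with H > 0: 1.12 - 0.0347L = 0, so L* = 1.12/0.0347 = 32.3.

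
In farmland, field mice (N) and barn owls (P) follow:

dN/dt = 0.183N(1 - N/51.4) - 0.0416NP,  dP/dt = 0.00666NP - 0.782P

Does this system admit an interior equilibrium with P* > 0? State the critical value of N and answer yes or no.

Threshold N = 117; K < 117, so no, the predator goes extinct.

The predator equation gives dP/dt > 0 only when N > 0.782/0.00666 = 117.
Without the predator, N → K = 51.4. Since 51.4 < 117, the predator cannot invade.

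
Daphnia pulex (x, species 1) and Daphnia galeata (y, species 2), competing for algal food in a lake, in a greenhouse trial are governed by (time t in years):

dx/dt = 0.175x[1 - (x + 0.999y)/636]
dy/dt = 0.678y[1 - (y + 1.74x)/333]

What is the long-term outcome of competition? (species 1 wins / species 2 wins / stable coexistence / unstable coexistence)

Compare the nullcline intercepts: K1/α12 = 636/0.999 = 637 > K2 = 333; K2/α21 = 333/1.74 = 191 < K1 = 636.
Since the inequalities point opposite ways, species 1 can invade but species 2 cannot.

species 1 excludes species 2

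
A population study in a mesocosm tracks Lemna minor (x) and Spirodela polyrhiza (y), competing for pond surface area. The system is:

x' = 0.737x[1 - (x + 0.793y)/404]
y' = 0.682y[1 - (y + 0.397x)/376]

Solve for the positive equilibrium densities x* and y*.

Setting both brackets to zero gives the nullclines x + 0.793y = 404 and 0.397x + y = 376.
Substituting y = 376 - 0.397x into the first: x(1 - 0.793·0.397) = 404 - 0.793·376.
So x* = 106/0.685 = 154, and then y* = 376 - 0.397·154 = 315.

x* ≈ 154, y* ≈ 315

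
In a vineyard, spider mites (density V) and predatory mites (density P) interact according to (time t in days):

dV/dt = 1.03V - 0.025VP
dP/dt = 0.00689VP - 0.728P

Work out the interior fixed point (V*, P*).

Set dP/dt = 0 with P > 0: 0.00689V - 0.728 = 0, so V* = 0.728/0.00689 = 106.
Set dV/dt = 0 with V > 0: 1.03 - 0.025P = 0, so P* = 1.03/0.025 = 41.2.

V* ≈ 106, P* ≈ 41.2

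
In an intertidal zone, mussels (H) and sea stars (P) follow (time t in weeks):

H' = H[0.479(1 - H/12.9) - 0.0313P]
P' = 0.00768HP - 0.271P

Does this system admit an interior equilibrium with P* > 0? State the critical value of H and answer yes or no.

The predator equation gives dP/dt > 0 only when H > 0.271/0.00768 = 35.3.
Without the predator, H → K = 12.9. Since 12.9 < 35.3, the predator cannot invade.

Threshold H = 35.3; K < 35.3, so no, the predator goes extinct.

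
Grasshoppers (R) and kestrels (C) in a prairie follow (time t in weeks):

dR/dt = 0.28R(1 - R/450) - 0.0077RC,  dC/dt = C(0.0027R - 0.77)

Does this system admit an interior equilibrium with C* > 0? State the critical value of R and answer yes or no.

The predator equation gives dC/dt > 0 only when R > 0.77/0.0027 = 285.
Without the predator, R → K = 450. Since 450 > 285, the predator can invade and persist.

Threshold R = 285; K > 285, so yes, the predator persists.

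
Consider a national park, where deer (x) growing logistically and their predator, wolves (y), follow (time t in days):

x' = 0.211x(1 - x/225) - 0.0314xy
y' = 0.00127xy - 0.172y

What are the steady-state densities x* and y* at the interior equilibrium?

x* ≈ 135, y* ≈ 2.67

From dy/dt = 0 with y > 0: 0.00127x* = 0.172, so x* = 135.
Substitute into dx/dt = 0: 0.211(1 - 135/225) = 0.0314y*.
The bracket is 0.398, giving y* = 0.084/0.0314 = 2.67.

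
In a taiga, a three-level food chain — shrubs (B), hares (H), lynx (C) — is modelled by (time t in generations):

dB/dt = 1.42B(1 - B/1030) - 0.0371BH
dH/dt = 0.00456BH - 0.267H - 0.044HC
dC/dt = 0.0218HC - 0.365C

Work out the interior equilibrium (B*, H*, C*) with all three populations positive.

From dC/dt = 0: 0.0218H* = 0.365, so H* = 16.7.
From dB/dt = 0: 1.42(1 - B*/1030) = 0.0371·16.7, giving B* = 1030·(1 - 0.437) = 579.
From dH/dt = 0: 0.00456·579 - 0.267 = 0.044C*, so C* = 2.38/0.044 = 54.

B* ≈ 579, H* ≈ 16.7, C* ≈ 54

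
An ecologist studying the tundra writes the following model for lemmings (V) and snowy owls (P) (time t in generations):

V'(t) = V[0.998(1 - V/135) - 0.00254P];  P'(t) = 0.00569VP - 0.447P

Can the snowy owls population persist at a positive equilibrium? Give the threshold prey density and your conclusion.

The predator equation gives dP/dt > 0 only when V > 0.447/0.00569 = 78.6.
Without the predator, V → K = 135. Since 135 > 78.6, the predator can invade and persist.

Threshold V = 78.6; K > 78.6, so yes, the predator persists.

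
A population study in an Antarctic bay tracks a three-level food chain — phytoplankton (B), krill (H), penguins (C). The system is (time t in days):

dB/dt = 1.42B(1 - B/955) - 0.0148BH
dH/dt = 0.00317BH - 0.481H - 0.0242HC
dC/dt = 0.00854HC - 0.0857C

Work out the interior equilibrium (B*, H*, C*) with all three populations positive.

From dC/dt = 0: 0.00854H* = 0.0857, so H* = 10.
From dB/dt = 0: 1.42(1 - B*/955) = 0.0148·10, giving B* = 955·(1 - 0.105) = 855.
From dH/dt = 0: 0.00317·855 - 0.481 = 0.0242C*, so C* = 2.23/0.0242 = 92.1.

B* ≈ 855, H* ≈ 10, C* ≈ 92.1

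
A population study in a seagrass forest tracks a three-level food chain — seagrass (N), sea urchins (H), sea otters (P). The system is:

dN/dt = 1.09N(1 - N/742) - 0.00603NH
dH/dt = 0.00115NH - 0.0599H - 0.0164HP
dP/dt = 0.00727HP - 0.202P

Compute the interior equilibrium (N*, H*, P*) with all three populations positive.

From dP/dt = 0: 0.00727H* = 0.202, so H* = 27.8.
From dN/dt = 0: 1.09(1 - N*/742) = 0.00603·27.8, giving N* = 742·(1 - 0.154) = 628.
From dH/dt = 0: 0.00115·628 - 0.0599 = 0.0164P*, so P* = 0.662/0.0164 = 40.4.

N* ≈ 628, H* ≈ 27.8, P* ≈ 40.4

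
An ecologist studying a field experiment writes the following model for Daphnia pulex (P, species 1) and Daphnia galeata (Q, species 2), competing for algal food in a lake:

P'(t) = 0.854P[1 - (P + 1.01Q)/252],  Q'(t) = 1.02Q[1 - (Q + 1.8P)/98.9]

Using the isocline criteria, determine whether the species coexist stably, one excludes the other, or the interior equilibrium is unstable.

species 1 excludes species 2

Compare the nullcline intercepts: K1/α12 = 252/1.01 = 250 > K2 = 98.9; K2/α21 = 98.9/1.8 = 54.9 < K1 = 252.
Since the inequalities point opposite ways, species 1 can invade but species 2 cannot.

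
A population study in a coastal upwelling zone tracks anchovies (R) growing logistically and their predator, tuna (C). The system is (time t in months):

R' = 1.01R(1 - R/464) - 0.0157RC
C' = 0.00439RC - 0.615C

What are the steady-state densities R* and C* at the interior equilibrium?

R* ≈ 140, C* ≈ 44.9

From dC/dt = 0 with C > 0: 0.00439R* = 0.615, so R* = 140.
Substitute into dR/dt = 0: 1.01(1 - 140/464) = 0.0157C*.
The bracket is 0.698, giving C* = 0.705/0.0157 = 44.9.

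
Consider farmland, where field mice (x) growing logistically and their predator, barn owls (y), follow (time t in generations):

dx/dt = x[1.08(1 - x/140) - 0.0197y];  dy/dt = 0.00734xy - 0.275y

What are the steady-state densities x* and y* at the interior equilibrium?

From dy/dt = 0 with y > 0: 0.00734x* = 0.275, so x* = 37.5.
Substitute into dx/dt = 0: 1.08(1 - 37.5/140) = 0.0197y*.
The bracket is 0.732, giving y* = 0.791/0.0197 = 40.2.

x* ≈ 37.5, y* ≈ 40.2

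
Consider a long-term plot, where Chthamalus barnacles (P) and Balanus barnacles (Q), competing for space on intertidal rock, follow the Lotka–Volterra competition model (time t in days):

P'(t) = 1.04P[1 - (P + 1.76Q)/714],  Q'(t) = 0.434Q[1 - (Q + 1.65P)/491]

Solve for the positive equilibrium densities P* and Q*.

Setting both brackets to zero gives the nullclines P + 1.76Q = 714 and 1.65P + Q = 491.
Substituting Q = 491 - 1.65P into the first: P(1 - 1.76·1.65) = 714 - 1.76·491.
So P* = -150/-1.9 = 78.9, and then Q* = 491 - 1.65·78.9 = 361.

P* ≈ 78.9, Q* ≈ 361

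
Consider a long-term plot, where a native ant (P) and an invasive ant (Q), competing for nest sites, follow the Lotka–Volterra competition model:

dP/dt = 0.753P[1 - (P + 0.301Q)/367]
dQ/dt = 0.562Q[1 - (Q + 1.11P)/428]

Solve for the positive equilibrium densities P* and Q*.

Setting both brackets to zero gives the nullclines P + 0.301Q = 367 and 1.11P + Q = 428.
Substituting Q = 428 - 1.11P into the first: P(1 - 0.301·1.11) = 367 - 0.301·428.
So P* = 238/0.666 = 358, and then Q* = 428 - 1.11·358 = 31.

P* ≈ 358, Q* ≈ 31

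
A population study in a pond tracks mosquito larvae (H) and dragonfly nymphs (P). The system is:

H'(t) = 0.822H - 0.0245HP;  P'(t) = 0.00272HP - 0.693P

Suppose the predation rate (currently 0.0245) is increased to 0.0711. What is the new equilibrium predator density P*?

At the interior fixed point, setting dH/dt = 0 with H > 0 fixes P* = (prey growth rate)/(HP coefficient) — independent of the other coefficients.
With the change, P* = 0.822/0.0711 = 11.6; it falls from 33.6.

P* ≈ 11.6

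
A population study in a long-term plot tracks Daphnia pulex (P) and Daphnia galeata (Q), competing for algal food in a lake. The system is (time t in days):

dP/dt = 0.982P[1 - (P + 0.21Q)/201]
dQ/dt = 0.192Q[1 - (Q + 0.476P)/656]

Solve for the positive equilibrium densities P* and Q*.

Setting both brackets to zero gives the nullclines P + 0.21Q = 201 and 0.476P + Q = 656.
Substituting Q = 656 - 0.476P into the first: P(1 - 0.21·0.476) = 201 - 0.21·656.
So P* = 63.2/0.9 = 70.3, and then Q* = 656 - 0.476·70.3 = 623.

P* ≈ 70.3, Q* ≈ 623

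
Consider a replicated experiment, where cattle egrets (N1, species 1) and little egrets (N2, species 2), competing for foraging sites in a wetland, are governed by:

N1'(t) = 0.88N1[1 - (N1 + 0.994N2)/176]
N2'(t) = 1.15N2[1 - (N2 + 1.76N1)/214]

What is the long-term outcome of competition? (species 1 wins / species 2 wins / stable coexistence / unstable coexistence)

unstable coexistence (outcome depends on initial conditions)

Compare the nullcline intercepts: K1/α12 = 176/0.994 = 177 < K2 = 214; K2/α21 = 214/1.76 = 122 < K1 = 176.
Since both are reversed, neither can invade when rare; the interior point is a saddle.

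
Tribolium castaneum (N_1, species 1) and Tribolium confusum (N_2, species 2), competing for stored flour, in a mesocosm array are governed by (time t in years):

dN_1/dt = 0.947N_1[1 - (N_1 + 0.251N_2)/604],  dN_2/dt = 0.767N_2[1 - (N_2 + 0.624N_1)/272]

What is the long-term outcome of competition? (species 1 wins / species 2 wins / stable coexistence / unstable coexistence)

species 1 excludes species 2

Compare the nullcline intercepts: K1/α12 = 604/0.251 = 2410 > K2 = 272; K2/α21 = 272/0.624 = 436 < K1 = 604.
Since the inequalities point opposite ways, species 1 can invade but species 2 cannot.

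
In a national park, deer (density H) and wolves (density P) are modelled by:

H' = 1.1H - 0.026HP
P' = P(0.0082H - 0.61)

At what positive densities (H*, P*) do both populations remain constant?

H* ≈ 74.4, P* ≈ 42.3

Set dP/dt = 0 with P > 0: 0.0082H - 0.61 = 0, so H* = 0.61/0.0082 = 74.4.
Set dH/dt = 0 with H > 0: 1.1 - 0.026P = 0, so P* = 1.1/0.026 = 42.3.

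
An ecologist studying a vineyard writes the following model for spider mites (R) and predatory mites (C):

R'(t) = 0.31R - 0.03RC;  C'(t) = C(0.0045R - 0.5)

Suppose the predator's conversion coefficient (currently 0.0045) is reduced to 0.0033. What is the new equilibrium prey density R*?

R* ≈ 152

At the interior fixed point, setting dC/dt = 0 with C > 0 fixes R* = (predator death rate)/(RC coefficient) — independent of the other coefficients.
With the change, R* = 0.5/0.0033 = 152; it rises from 111.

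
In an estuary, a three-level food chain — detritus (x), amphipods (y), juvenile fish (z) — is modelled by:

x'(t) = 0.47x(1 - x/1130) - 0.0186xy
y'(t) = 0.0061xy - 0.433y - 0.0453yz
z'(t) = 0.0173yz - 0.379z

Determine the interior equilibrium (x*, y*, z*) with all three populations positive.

x* ≈ 150, y* ≈ 21.9, z* ≈ 10.7

From dz/dt = 0: 0.0173y* = 0.379, so y* = 21.9.
From dx/dt = 0: 0.47(1 - x*/1130) = 0.0186·21.9, giving x* = 1130·(1 - 0.867) = 150.
From dy/dt = 0: 0.0061·150 - 0.433 = 0.0453z*, so z* = 0.484/0.0453 = 10.7.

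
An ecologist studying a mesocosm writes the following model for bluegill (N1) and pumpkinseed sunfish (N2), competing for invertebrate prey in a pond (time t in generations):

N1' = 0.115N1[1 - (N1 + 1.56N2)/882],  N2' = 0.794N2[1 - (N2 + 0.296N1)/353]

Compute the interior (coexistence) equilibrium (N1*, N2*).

Setting both brackets to zero gives the nullclines N1 + 1.56N2 = 882 and 0.296N1 + N2 = 353.
Substituting N2 = 353 - 0.296N1 into the first: N1(1 - 1.56·0.296) = 882 - 1.56·353.
So N1* = 331/0.538 = 616, and then N2* = 353 - 0.296·616 = 171.

N1* ≈ 616, N2* ≈ 171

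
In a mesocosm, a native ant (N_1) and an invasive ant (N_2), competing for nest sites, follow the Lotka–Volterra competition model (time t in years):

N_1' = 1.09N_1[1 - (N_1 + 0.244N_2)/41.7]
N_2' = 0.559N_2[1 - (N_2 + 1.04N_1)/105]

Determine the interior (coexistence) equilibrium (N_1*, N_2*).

Setting both brackets to zero gives the nullclines N_1 + 0.244N_2 = 41.7 and 1.04N_1 + N_2 = 105.
Substituting N_2 = 105 - 1.04N_1 into the first: N_1(1 - 0.244·1.04) = 41.7 - 0.244·105.
So N_1* = 16.1/0.746 = 21.5, and then N_2* = 105 - 1.04·21.5 = 82.6.

N_1* ≈ 21.5, N_2* ≈ 82.6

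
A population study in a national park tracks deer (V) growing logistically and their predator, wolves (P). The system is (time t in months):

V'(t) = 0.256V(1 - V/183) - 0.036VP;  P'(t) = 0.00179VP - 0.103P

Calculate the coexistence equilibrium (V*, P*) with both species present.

V* ≈ 57.5, P* ≈ 4.88

From dP/dt = 0 with P > 0: 0.00179V* = 0.103, so V* = 57.5.
Substitute into dV/dt = 0: 0.256(1 - 57.5/183) = 0.036P*.
The bracket is 0.686, giving P* = 0.176/0.036 = 4.88.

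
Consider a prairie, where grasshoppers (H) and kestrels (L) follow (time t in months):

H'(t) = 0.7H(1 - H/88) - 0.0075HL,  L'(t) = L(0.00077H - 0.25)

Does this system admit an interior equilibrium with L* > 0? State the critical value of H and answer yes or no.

The predator equation gives dL/dt > 0 only when H > 0.25/0.00077 = 325.
Without the predator, H → K = 88. Since 88 < 325, the predator cannot invade.

Threshold H = 325; K < 325, so no, the predator goes extinct.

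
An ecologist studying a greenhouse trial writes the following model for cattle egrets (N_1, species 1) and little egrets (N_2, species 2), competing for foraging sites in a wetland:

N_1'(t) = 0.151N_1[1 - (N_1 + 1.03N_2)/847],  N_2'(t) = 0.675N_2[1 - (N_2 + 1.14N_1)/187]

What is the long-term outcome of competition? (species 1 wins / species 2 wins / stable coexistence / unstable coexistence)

Compare the nullcline intercepts: K1/α12 = 847/1.03 = 822 > K2 = 187; K2/α21 = 187/1.14 = 164 < K1 = 847.
Since the inequalities point opposite ways, species 1 can invade but species 2 cannot.

species 1 excludes species 2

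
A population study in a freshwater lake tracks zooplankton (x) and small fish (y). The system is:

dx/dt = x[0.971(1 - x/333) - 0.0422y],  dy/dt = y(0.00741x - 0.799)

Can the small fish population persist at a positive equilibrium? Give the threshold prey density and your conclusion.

Threshold x = 108; K > 108, so yes, the predator persists.

The predator equation gives dy/dt > 0 only when x > 0.799/0.00741 = 108.
Without the predator, x → K = 333. Since 333 > 108, the predator can invade and persist.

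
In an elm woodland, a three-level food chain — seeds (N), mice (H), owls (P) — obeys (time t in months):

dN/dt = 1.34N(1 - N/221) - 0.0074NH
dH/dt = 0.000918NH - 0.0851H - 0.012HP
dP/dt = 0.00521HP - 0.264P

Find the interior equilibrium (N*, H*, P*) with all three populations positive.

N* ≈ 159, H* ≈ 50.7, P* ≈ 5.08

From dP/dt = 0: 0.00521H* = 0.264, so H* = 50.7.
From dN/dt = 0: 1.34(1 - N*/221) = 0.0074·50.7, giving N* = 221·(1 - 0.28) = 159.
From dH/dt = 0: 0.000918·159 - 0.0851 = 0.012P*, so P* = 0.061/0.012 = 5.08.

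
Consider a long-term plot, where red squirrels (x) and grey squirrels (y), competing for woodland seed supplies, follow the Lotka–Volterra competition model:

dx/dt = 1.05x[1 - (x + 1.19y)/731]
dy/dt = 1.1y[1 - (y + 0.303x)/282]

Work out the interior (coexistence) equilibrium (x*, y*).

x* ≈ 618, y* ≈ 94.6

Setting both brackets to zero gives the nullclines x + 1.19y = 731 and 0.303x + y = 282.
Substituting y = 282 - 0.303x into the first: x(1 - 1.19·0.303) = 731 - 1.19·282.
So x* = 395/0.639 = 618, and then y* = 282 - 0.303·618 = 94.6.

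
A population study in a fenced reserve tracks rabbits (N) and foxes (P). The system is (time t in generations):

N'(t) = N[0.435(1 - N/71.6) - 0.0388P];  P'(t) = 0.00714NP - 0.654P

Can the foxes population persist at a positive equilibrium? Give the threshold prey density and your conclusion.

The predator equation gives dP/dt > 0 only when N > 0.654/0.00714 = 91.6.
Without the predator, N → K = 71.6. Since 71.6 < 91.6, the predator cannot invade.

Threshold N = 91.6; K < 91.6, so no, the predator goes extinct.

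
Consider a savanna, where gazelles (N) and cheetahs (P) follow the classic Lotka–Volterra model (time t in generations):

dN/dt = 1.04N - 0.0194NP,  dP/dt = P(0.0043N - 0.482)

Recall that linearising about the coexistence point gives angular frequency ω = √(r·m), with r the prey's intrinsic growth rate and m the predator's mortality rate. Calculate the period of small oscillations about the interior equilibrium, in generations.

T ≈ 8.87 generations

Here r = 1.04 and m = 0.482, so r·m = 0.501.
ω = √0.501 = 0.708 per generation, hence T = 2π/ω ≈ 8.87 generations.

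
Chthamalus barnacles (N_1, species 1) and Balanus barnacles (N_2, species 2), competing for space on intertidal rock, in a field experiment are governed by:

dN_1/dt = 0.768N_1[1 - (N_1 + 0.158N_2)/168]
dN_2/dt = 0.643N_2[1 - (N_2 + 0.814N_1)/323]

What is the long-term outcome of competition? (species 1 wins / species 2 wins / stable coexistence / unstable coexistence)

Compare the nullcline intercepts: K1/α12 = 168/0.158 = 1060 > K2 = 323; K2/α21 = 323/0.814 = 397 > K1 = 168.
Since both inequalities hold, each species can invade when rare, so the interior equilibrium is stable.

stable coexistence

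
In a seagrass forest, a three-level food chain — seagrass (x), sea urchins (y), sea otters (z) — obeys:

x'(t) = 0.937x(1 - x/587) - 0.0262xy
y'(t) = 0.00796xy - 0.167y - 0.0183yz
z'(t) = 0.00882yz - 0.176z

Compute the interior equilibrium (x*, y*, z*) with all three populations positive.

x* ≈ 259, y* ≈ 20, z* ≈ 104

From dz/dt = 0: 0.00882y* = 0.176, so y* = 20.
From dx/dt = 0: 0.937(1 - x*/587) = 0.0262·20, giving x* = 587·(1 - 0.558) = 259.
From dy/dt = 0: 0.00796·259 - 0.167 = 0.0183z*, so z* = 1.9/0.0183 = 104.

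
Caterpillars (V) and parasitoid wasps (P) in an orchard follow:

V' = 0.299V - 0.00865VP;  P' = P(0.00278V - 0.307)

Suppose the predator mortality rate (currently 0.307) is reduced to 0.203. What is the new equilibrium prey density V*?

At the interior fixed point, setting dP/dt = 0 with P > 0 fixes V* = (predator death rate)/(VP coefficient) — independent of the other coefficients.
With the change, V* = 0.203/0.00278 = 73; it falls from 110.

V* ≈ 73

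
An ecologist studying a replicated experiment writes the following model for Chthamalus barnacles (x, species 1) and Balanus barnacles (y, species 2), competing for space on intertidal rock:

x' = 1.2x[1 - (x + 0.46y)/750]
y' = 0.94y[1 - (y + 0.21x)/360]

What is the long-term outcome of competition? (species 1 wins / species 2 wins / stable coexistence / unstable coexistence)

stable coexistence

Compare the nullcline intercepts: K1/α12 = 750/0.46 = 1630 > K2 = 360; K2/α21 = 360/0.21 = 1710 > K1 = 750.
Since both inequalities hold, each species can invade when rare, so the interior equilibrium is stable.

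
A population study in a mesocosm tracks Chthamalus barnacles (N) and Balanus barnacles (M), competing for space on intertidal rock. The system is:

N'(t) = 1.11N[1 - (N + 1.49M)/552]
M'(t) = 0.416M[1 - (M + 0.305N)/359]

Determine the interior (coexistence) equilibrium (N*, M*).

N* ≈ 31.3, M* ≈ 349

Setting both brackets to zero gives the nullclines N + 1.49M = 552 and 0.305N + M = 359.
Substituting M = 359 - 0.305N into the first: N(1 - 1.49·0.305) = 552 - 1.49·359.
So N* = 17.1/0.546 = 31.3, and then M* = 359 - 0.305·31.3 = 349.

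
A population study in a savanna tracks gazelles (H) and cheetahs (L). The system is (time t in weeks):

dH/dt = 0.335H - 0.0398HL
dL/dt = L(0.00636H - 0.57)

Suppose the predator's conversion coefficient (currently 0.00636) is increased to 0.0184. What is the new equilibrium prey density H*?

At the interior fixed point, setting dL/dt = 0 with L > 0 fixes H* = (predator death rate)/(HL coefficient) — independent of the other coefficients.
With the change, H* = 0.57/0.0184 = 31; it falls from 89.6.

H* ≈ 31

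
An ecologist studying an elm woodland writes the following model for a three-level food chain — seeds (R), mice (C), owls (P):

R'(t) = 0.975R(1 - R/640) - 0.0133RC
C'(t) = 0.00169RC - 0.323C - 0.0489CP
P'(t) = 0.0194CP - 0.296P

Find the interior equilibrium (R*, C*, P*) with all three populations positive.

R* ≈ 507, C* ≈ 15.3, P* ≈ 10.9

From dP/dt = 0: 0.0194C* = 0.296, so C* = 15.3.
From dR/dt = 0: 0.975(1 - R*/640) = 0.0133·15.3, giving R* = 640·(1 - 0.208) = 507.
From dC/dt = 0: 0.00169·507 - 0.323 = 0.0489P*, so P* = 0.533/0.0489 = 10.9.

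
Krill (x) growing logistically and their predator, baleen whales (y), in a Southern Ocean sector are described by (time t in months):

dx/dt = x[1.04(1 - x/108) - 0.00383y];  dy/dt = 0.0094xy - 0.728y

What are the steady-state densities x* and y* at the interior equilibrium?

x* ≈ 77.4, y* ≈ 76.8

From dy/dt = 0 with y > 0: 0.0094x* = 0.728, so x* = 77.4.
Substitute into dx/dt = 0: 1.04(1 - 77.4/108) = 0.00383y*.
The bracket is 0.283, giving y* = 0.294/0.00383 = 76.8.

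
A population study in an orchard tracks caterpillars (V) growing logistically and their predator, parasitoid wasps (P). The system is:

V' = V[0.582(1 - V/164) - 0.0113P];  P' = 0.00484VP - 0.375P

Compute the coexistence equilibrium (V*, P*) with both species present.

V* ≈ 77.5, P* ≈ 27.2

From dP/dt = 0 with P > 0: 0.00484V* = 0.375, so V* = 77.5.
Substitute into dV/dt = 0: 0.582(1 - 77.5/164) = 0.0113P*.
The bracket is 0.528, giving P* = 0.307/0.0113 = 27.2.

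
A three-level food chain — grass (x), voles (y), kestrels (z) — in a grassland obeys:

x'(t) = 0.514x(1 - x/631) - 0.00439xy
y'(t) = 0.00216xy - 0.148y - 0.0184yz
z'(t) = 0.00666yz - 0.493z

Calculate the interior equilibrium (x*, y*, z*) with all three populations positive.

From dz/dt = 0: 0.00666y* = 0.493, so y* = 74.
From dx/dt = 0: 0.514(1 - x*/631) = 0.00439·74, giving x* = 631·(1 - 0.632) = 232.
From dy/dt = 0: 0.00216·232 - 0.148 = 0.0184z*, so z* = 0.353/0.0184 = 19.2.

x* ≈ 232, y* ≈ 74, z* ≈ 19.2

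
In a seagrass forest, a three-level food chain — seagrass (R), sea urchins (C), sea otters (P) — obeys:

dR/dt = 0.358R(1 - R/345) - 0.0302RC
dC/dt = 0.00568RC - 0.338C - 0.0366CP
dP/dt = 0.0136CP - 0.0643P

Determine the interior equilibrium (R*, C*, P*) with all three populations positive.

From dP/dt = 0: 0.0136C* = 0.0643, so C* = 4.73.
From dR/dt = 0: 0.358(1 - R*/345) = 0.0302·4.73, giving R* = 345·(1 - 0.399) = 207.
From dC/dt = 0: 0.00568·207 - 0.338 = 0.0366P*, so P* = 0.84/0.0366 = 23.

R* ≈ 207, C* ≈ 4.73, P* ≈ 23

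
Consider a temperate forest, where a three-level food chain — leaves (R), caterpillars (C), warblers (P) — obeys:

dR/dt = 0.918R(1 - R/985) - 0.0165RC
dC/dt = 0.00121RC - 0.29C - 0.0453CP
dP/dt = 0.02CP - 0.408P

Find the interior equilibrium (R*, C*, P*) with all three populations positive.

From dP/dt = 0: 0.02C* = 0.408, so C* = 20.4.
From dR/dt = 0: 0.918(1 - R*/985) = 0.0165·20.4, giving R* = 985·(1 - 0.367) = 624.
From dC/dt = 0: 0.00121·624 - 0.29 = 0.0453P*, so P* = 0.465/0.0453 = 10.3.

R* ≈ 624, C* ≈ 20.4, P* ≈ 10.3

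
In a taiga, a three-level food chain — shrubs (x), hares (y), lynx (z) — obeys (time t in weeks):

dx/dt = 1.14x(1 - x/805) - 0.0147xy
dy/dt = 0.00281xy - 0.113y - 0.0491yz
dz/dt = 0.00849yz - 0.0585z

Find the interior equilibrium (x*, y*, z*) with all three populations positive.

From dz/dt = 0: 0.00849y* = 0.0585, so y* = 6.89.
From dx/dt = 0: 1.14(1 - x*/805) = 0.0147·6.89, giving x* = 805·(1 - 0.0889) = 733.
From dy/dt = 0: 0.00281·733 - 0.113 = 0.0491z*, so z* = 1.95/0.0491 = 39.7.

x* ≈ 733, y* ≈ 6.89, z* ≈ 39.7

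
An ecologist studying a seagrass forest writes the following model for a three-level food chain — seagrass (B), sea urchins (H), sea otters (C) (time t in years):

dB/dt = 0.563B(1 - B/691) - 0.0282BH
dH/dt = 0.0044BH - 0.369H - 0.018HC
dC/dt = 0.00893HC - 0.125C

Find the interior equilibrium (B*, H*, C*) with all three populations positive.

B* ≈ 207, H* ≈ 14, C* ≈ 30

From dC/dt = 0: 0.00893H* = 0.125, so H* = 14.
From dB/dt = 0: 0.563(1 - B*/691) = 0.0282·14, giving B* = 691·(1 - 0.701) = 207.
From dH/dt = 0: 0.0044·207 - 0.369 = 0.018C*, so C* = 0.54/0.018 = 30.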